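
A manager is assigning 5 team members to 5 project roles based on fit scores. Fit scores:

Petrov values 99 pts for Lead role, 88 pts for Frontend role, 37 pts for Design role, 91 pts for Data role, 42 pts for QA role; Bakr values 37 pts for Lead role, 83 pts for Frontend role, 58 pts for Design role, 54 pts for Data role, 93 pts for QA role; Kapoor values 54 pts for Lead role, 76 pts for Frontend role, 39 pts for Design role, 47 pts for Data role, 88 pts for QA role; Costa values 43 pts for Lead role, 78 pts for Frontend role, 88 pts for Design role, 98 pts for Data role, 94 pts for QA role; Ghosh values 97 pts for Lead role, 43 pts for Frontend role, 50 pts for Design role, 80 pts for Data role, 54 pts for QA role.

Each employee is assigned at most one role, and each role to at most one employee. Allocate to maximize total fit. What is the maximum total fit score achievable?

Max total: 447 pts

Treat this as an assignment problem: match each employee to one role.
Optimal: Petrov→Data role (91 pts), Bakr→Frontend role (83 pts), Kapoor→QA role (88 pts), Costa→Design role (88 pts), Ghosh→Lead role (97 pts) — total 91+83+88+88+97 = 447 pts.
Row-greedy (each employee in turn takes its best remaining role) gives 416 pts, worse by 31.
Next-best assignment: Petrov→Data role, Bakr→QA role, Kapoor→Frontend role, Costa→Design role, Ghosh→Lead role = 445 pts.
Swapping Petrov↔Kapoor (Petrov→QA role 42 pts, Kapoor→Data role 47 pts) loses 90.
Every other assignment is strictly worse.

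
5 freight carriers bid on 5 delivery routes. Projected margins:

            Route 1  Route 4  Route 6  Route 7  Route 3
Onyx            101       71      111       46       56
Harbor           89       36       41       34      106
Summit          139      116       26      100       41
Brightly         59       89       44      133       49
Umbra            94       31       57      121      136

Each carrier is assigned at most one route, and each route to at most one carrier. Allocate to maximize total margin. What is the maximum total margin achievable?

Treat this as an assignment problem: match each carrier to one route.
Optimal: Onyx→Route 6 ($111k), Harbor→Route 1 ($89k), Summit→Route 4 ($116k), Brightly→Route 7 ($133k), Umbra→Route 3 ($136k) — total 111+89+116+133+136 = $585k.
Column-greedy (each route in turn goes to its best remaining carrier) gives $566k, worse by 19.
Next-best assignment: Onyx→Route 6, Harbor→Route 3, Summit→Route 1, Brightly→Route 4, Umbra→Route 7 = $566k.
No other one-to-one assignment exceeds $585k.

Max total: $585k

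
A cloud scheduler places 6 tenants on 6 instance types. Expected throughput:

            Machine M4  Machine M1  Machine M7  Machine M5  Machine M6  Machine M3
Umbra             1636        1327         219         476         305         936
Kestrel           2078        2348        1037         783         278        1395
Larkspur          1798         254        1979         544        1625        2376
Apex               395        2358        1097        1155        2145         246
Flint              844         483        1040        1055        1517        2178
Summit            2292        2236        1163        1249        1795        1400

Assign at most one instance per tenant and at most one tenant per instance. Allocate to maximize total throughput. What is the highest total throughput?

This is the linear assignment problem.
Optimal: Umbra→Machine M4 (1636 ops/s), Kestrel→Machine M1 (2348 ops/s), Larkspur→Machine M7 (1979 ops/s), Apex→Machine M6 (2145 ops/s), Flint→Machine M3 (2178 ops/s), Summit→Machine M5 (1249 ops/s) — total 1636+2348+1979+2145+2178+1249 = 11535 ops/s.
Column-greedy (each instance in turn goes to its best remaining tenant) gives 9384 ops/s, worse by 2151.
Next-best assignment: Umbra→Machine M5, Kestrel→Machine M1, Larkspur→Machine M7, Apex→Machine M6, Flint→Machine M3, Summit→Machine M4 = 11418 ops/s.

Maximum total: 11535 ops/s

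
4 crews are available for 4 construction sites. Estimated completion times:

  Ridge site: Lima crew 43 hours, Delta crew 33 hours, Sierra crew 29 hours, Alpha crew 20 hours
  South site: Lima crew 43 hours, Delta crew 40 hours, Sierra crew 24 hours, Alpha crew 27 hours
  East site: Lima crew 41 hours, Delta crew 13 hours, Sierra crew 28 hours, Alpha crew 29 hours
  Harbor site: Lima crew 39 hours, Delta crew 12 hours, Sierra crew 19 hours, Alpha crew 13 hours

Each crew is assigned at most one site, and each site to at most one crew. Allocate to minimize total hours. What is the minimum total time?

Minimum total: 93 hours

This is the linear assignment problem.
Optimal: Lima crew→Ridge site (43 hours), Delta crew→East site (13 hours), Sierra crew→South site (24 hours), Alpha crew→Harbor site (13 hours) — total 43+13+24+13 = 93 hours.
Column-greedy (each site in turn goes to its cheapest remaining crew) gives 96 hours, worse by 3.
Next-best assignment: Lima crew→South site, Delta crew→East site, Sierra crew→Harbor site, Alpha crew→Ridge site = 95 hours.
Swapping Delta crew↔Alpha crew (Delta crew→Harbor site 12 hours, Alpha crew→East site 29 hours) adds 15.
Checked against all permutations: 93 hours is optimal.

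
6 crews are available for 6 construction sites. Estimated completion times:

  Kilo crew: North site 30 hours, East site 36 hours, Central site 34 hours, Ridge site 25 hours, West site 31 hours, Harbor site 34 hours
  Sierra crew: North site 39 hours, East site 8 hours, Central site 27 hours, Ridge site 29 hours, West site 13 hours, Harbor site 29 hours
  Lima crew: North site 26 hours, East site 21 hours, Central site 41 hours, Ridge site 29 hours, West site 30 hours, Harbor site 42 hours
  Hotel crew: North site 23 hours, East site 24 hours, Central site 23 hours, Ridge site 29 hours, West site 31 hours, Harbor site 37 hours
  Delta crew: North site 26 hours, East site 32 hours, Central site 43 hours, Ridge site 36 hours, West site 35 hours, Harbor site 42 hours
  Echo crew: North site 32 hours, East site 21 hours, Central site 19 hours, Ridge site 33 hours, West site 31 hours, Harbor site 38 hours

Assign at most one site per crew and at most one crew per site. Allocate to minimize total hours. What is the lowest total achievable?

Minimum total: 141 hours

Optimal: Kilo crew→Ridge site (25 hours), Sierra crew→West site (13 hours), Lima crew→East site (21 hours), Hotel crew→Harbor site (37 hours), Delta crew→North site (26 hours), Echo crew→Central site (19 hours) — total 25+13+21+37+26+19 = 141 hours.
Column-greedy (each site in turn goes to its cheapest remaining crew) gives 147 hours, worse by 6.
Next-best assignment: Kilo crew→Harbor site, Sierra crew→West site, Lima crew→East site, Hotel crew→Ridge site, Delta crew→North site, Echo crew→Central site = 142 hours.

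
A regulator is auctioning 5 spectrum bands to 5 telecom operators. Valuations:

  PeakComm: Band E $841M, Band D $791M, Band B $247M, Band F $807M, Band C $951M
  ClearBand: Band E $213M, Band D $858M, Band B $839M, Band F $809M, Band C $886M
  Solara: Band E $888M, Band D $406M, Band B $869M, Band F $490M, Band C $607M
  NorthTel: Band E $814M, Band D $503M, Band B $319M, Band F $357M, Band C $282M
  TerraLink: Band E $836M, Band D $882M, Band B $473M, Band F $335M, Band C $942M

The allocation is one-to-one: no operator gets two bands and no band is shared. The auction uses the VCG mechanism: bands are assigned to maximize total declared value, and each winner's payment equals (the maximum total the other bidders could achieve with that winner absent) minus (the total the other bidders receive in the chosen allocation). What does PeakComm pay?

PeakComm pays $109M.

Efficient allocation: PeakComm→Band C ($951M), ClearBand→Band F ($809M), Solara→Band B ($869M), NorthTel→Band E ($814M), TerraLink→Band D ($882M); total welfare W = $4325M.
PeakComm receives Band C at value $951M, so the others get W − 951 = $3374M.
Without PeakComm: best allocation of the remaining 4 bidders over all 5 bands is ClearBand→Band D ($858M), Solara→Band B ($869M), NorthTel→Band E ($814M), TerraLink→Band C ($942M), total $3483M.
VCG payment = (others' best without PeakComm) − (others' welfare with PeakComm) = 3483 − 3374 = $109M.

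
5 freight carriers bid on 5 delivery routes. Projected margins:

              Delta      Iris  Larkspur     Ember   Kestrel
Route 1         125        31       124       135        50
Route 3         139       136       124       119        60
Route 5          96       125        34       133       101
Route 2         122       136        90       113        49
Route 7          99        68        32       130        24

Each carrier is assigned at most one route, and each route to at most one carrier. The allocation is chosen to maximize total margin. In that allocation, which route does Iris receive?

Iris receives Route 2.

Optimal: Delta→Route 3 ($139k), Iris→Route 2 ($136k), Larkspur→Route 1 ($124k), Ember→Route 7 ($130k), Kestrel→Route 5 ($101k) — total 139+136+124+130+101 = $630k.
No other one-to-one assignment exceeds $630k.
Iris's own top route is Route 3 ($136k), but forcing Iris→Route 3 and reassigning the rest optimally gives only $613k — worse by 17.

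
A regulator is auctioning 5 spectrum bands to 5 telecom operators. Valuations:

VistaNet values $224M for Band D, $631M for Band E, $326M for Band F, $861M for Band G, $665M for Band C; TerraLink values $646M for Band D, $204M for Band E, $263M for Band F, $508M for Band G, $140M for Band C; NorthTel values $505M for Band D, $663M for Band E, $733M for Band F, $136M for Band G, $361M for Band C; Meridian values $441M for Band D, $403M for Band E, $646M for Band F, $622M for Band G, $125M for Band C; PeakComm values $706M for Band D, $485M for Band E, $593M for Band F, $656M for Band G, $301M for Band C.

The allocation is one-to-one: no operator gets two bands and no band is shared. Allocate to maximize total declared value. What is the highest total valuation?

This is the linear assignment problem.
Optimal: VistaNet→Band C ($665M), TerraLink→Band D ($646M), NorthTel→Band E ($663M), Meridian→Band F ($646M), PeakComm→Band G ($656M) — total 665+646+663+646+656 = $3276M.
Row-greedy (each operator in turn takes its best remaining band) gives $2944M, worse by 332.

Maximum total: $3276M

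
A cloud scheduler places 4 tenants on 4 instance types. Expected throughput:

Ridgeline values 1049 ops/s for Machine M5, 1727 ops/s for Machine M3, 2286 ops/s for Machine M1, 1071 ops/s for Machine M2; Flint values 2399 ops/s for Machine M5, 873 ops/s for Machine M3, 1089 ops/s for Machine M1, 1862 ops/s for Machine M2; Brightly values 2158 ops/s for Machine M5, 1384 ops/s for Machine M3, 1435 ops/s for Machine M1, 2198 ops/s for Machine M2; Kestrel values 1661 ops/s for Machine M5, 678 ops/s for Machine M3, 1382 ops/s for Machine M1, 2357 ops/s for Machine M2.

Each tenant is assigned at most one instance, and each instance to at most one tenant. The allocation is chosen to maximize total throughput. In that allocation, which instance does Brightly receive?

Brightly receives Machine M3.

This is a one-to-one assignment (maximum-weight bipartite matching).
Optimal: Ridgeline→Machine M1 (2286 ops/s), Flint→Machine M5 (2399 ops/s), Brightly→Machine M3 (1384 ops/s), Kestrel→Machine M2 (2357 ops/s) — total 2286+2399+1384+2357 = 8426 ops/s.
Row-greedy (each tenant in turn takes its best remaining instance) gives 7561 ops/s, worse by 865.
Next-best assignment: Ridgeline→Machine M3, Flint→Machine M5, Brightly→Machine M1, Kestrel→Machine M2 = 7918 ops/s.
Brightly's own top instance is Machine M2 (2198 ops/s), but forcing Brightly→Machine M2 and reassigning the rest optimally gives only 7706 ops/s — worse by 720.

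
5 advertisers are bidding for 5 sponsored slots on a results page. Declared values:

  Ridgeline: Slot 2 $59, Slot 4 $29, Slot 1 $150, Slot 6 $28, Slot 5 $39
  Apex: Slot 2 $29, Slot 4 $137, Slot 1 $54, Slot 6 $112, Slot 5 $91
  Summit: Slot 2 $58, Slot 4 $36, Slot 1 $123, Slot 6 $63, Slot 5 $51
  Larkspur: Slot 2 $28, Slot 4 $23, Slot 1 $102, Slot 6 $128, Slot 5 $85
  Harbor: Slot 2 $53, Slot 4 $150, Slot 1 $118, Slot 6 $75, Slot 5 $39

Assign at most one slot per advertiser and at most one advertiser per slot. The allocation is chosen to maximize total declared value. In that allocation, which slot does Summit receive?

Summit receives Slot 2.

Optimal: Ridgeline→Slot 1 ($150), Apex→Slot 5 ($91), Summit→Slot 2 ($58), Larkspur→Slot 6 ($128), Harbor→Slot 4 ($150) — total 150+91+58+128+150 = $577.
Column-greedy (each slot in turn goes to its best remaining advertiser) gives $551, worse by 26.
Swapping Summit↔Larkspur (Summit→Slot 6 $63, Larkspur→Slot 2 $28) loses 95.
Checked against all permutations: $577 is optimal.
Summit's own top slot is Slot 1 ($123), but forcing Summit→Slot 1 and reassigning the rest optimally gives only $551 — worse by 26.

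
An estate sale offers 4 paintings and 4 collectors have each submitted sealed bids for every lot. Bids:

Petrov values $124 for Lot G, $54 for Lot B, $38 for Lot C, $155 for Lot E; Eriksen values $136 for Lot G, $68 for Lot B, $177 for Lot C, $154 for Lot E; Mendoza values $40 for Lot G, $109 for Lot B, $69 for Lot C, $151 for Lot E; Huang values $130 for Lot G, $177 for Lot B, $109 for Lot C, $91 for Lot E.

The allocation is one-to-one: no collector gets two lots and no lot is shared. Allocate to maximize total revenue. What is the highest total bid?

Optimal: Petrov→Lot G ($124), Eriksen→Lot C ($177), Mendoza→Lot E ($151), Huang→Lot B ($177) — total 124+177+151+177 = $629.
Row-greedy (each collector in turn takes its best remaining lot) gives $571, worse by 58.
Next-best assignment: Petrov→Lot E, Eriksen→Lot C, Mendoza→Lot B, Huang→Lot G = $571.
Swapping Petrov↔Mendoza (Petrov→Lot E $155, Mendoza→Lot G $40) loses 80.

Max total: $629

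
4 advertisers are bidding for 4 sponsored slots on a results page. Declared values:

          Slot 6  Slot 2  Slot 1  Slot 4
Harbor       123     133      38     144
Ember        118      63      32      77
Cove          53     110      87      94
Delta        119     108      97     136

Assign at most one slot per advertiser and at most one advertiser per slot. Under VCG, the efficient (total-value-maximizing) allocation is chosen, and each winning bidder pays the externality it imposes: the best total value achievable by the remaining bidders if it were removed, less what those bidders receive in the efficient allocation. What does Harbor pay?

Efficient allocation: Harbor→Slot 2 ($133), Ember→Slot 6 ($118), Cove→Slot 1 ($87), Delta→Slot 4 ($136); total welfare W = $474.
Harbor receives Slot 2 at value $133, so the others get W − 133 = $341.
Without Harbor: best allocation of the remaining 3 bidders over all 4 slots is Ember→Slot 6 ($118), Cove→Slot 2 ($110), Delta→Slot 4 ($136), total $364.
VCG payment = (others' best without Harbor) − (others' welfare with Harbor) = 364 − 341 = $23.

Harbor pays $23.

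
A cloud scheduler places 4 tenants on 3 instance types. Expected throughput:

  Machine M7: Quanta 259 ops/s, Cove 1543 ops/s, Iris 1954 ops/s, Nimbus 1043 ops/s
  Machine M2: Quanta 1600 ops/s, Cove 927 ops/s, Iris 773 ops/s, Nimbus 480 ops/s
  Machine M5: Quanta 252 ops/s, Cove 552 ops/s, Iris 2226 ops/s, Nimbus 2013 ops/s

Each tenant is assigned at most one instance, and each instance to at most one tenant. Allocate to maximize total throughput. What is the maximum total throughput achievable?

Optimal: Iris→Machine M7 (1954 ops/s), Quanta→Machine M2 (1600 ops/s), Nimbus→Machine M5 (2013 ops/s) — total 1954+1600+2013 = 5567 ops/s.
Max-entry greedy (repeatedly take the single best remaining cell) gives 5369 ops/s, worse by 198.
Checked against all permutations: 5567 ops/s is optimal.

Max total: 5567 ops/s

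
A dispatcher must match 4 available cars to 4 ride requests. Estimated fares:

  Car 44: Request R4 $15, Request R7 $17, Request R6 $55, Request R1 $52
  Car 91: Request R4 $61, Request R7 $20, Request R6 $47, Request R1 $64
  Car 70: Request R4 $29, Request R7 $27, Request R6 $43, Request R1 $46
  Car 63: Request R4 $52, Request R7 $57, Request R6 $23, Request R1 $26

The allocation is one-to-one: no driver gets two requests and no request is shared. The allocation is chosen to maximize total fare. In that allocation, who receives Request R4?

Car 91 receives Request R4.

This is the linear assignment problem.
Optimal: Car 44→Request R6 ($55), Car 91→Request R4 ($61), Car 70→Request R1 ($46), Car 63→Request R7 ($57) — total 55+61+46+57 = $219.
Row-greedy (each driver in turn takes its best remaining request) gives $205, worse by 14.
Next-best assignment: Car 44→Request R1, Car 91→Request R4, Car 70→Request R6, Car 63→Request R7 = $213.
Swapping Car 63↔Car 44 (Car 63→Request R6 $23, Car 44→Request R7 $17) loses 72.
Car 91's own top request is Request R1 ($64), but forcing Car 91→Request R1 and reassigning the rest optimally gives only $205 — worse by 14.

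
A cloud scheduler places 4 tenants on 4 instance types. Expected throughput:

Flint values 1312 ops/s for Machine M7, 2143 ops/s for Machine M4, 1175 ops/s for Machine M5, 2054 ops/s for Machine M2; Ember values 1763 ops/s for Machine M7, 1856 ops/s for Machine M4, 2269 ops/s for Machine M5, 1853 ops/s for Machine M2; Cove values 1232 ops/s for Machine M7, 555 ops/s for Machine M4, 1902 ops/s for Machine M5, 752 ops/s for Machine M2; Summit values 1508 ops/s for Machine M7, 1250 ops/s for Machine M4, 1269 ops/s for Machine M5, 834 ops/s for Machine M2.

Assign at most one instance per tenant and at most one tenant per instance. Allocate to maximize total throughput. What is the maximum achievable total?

Maximum total: 7406 ops/s

Optimal: Flint→Machine M4 (2143 ops/s), Ember→Machine M2 (1853 ops/s), Cove→Machine M5 (1902 ops/s), Summit→Machine M7 (1508 ops/s) — total 2143+1853+1902+1508 = 7406 ops/s.
Every other assignment is strictly worse.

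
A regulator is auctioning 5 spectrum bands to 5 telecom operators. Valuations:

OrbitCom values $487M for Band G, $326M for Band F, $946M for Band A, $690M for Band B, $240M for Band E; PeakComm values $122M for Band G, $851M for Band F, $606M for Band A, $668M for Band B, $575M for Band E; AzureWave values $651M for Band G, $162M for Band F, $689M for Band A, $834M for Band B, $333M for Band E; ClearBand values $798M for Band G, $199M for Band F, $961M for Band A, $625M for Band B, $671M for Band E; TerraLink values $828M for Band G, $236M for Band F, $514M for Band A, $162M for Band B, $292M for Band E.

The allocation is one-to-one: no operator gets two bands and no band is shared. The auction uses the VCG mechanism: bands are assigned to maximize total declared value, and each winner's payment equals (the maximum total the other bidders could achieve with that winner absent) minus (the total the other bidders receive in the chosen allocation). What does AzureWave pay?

AzureWave pays $34M.

Efficient allocation: OrbitCom→Band A ($946M), PeakComm→Band F ($851M), AzureWave→Band B ($834M), ClearBand→Band E ($671M), TerraLink→Band G ($828M); total welfare W = $4130M.
AzureWave receives Band B at value $834M, so the others get W − 834 = $3296M.
Without AzureWave: best allocation of the remaining 4 bidders over all 5 bands is OrbitCom→Band B ($690M), PeakComm→Band F ($851M), ClearBand→Band A ($961M), TerraLink→Band G ($828M), total $3330M.
VCG payment = (others' best without AzureWave) − (others' welfare with AzureWave) = 3330 − 3296 = $34M.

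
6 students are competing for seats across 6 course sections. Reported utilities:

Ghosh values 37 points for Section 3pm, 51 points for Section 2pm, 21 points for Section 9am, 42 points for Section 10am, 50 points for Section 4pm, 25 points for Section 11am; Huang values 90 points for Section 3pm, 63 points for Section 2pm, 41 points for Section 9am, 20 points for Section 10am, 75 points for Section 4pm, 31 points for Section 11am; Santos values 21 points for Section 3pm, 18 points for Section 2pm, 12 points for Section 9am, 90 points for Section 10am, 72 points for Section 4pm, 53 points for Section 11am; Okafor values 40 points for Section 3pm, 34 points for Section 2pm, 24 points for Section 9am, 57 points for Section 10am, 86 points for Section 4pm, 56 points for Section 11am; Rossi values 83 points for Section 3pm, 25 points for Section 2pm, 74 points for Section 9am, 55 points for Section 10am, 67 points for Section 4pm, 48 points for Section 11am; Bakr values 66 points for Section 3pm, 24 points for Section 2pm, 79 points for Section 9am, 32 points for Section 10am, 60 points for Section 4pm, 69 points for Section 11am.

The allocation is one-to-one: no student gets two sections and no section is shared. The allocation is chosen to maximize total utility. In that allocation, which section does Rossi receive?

Rossi receives Section 9am.

Optimal: Ghosh→Section 2pm (51 points), Huang→Section 3pm (90 points), Santos→Section 10am (90 points), Okafor→Section 4pm (86 points), Rossi→Section 9am (74 points), Bakr→Section 11am (69 points) — total 51+90+90+86+74+69 = 460 points.
Column-greedy (each section in turn goes to its best remaining student) gives 444 points, worse by 16.
Next-best assignment: Ghosh→Section 2pm, Huang→Section 3pm, Santos→Section 10am, Okafor→Section 4pm, Rossi→Section 11am, Bakr→Section 9am = 444 points.
Checked against all permutations: 460 points is optimal.
Rossi's own top section is Section 3pm (83 points), but forcing Rossi→Section 3pm and reassigning the rest optimally gives only 434 points — worse by 26.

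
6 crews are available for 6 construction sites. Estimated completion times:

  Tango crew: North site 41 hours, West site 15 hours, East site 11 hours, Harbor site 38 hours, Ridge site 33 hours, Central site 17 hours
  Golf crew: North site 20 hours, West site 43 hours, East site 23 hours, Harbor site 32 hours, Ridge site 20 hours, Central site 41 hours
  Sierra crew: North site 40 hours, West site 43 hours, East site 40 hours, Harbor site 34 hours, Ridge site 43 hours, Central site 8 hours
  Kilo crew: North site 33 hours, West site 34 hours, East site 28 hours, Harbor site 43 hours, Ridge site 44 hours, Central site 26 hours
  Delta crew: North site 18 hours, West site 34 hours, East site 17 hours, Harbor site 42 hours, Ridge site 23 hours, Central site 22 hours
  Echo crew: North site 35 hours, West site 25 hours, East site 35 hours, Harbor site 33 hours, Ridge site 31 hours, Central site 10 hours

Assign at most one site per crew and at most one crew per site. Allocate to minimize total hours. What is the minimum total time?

This is the linear assignment problem.
Optimal: Tango crew→West site (15 hours), Golf crew→Ridge site (20 hours), Sierra crew→Central site (8 hours), Kilo crew→East site (28 hours), Delta crew→North site (18 hours), Echo crew→Harbor site (33 hours) — total 15+20+8+28+18+33 = 122 hours.
Next-best assignment: Tango crew→East site, Golf crew→Ridge site, Sierra crew→Central site, Kilo crew→West site, Delta crew→North site, Echo crew→Harbor site = 124 hours.

Min total: 122 hours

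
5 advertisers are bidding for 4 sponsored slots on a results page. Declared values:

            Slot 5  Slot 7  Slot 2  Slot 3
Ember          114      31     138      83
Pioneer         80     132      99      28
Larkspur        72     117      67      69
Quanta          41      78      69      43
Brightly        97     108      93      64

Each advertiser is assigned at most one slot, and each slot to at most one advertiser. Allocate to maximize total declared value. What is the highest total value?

This is a one-to-one assignment (maximum-weight bipartite matching).
Optimal: Brightly→Slot 5 ($97), Pioneer→Slot 7 ($132), Ember→Slot 2 ($138), Larkspur→Slot 3 ($69) — total 97+132+138+69 = $436.
Row-greedy (each advertiser in turn takes its best remaining slot) gives $385, worse by 51.
Next-best assignment: Brightly→Slot 5, Pioneer→Slot 7, Ember→Slot 2, Quanta→Slot 3 = $410.

Maximum total: $436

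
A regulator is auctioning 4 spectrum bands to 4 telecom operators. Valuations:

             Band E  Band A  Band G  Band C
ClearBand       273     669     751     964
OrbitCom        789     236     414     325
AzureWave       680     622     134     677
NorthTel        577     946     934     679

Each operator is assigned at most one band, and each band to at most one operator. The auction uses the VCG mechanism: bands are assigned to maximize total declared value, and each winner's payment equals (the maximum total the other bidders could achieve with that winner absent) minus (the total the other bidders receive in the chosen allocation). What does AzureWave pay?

Efficient allocation: ClearBand→Band C ($964M), OrbitCom→Band E ($789M), AzureWave→Band A ($622M), NorthTel→Band G ($934M); total welfare W = $3309M.
AzureWave receives Band A at value $622M, so the others get W − 622 = $2687M.
Without AzureWave: best allocation of the remaining 3 bidders over all 4 bands is ClearBand→Band C ($964M), OrbitCom→Band E ($789M), NorthTel→Band A ($946M), total $2699M.
VCG payment = (others' best without AzureWave) − (others' welfare with AzureWave) = 2699 − 2687 = $12M.

AzureWave pays $12M.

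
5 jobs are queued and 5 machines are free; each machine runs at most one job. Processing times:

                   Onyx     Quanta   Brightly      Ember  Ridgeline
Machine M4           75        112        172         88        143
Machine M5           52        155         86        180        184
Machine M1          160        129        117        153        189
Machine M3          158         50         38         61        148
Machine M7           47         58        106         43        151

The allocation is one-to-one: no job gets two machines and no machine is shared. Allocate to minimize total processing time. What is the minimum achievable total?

Min total: 405 min

Optimal: Onyx→Machine M5 (52 min), Quanta→Machine M1 (129 min), Brightly→Machine M3 (38 min), Ember→Machine M7 (43 min), Ridgeline→Machine M4 (143 min) — total 52+129+38+43+143 = 405 min.
Min-entry greedy (repeatedly take the single cheapest remaining cell) gives 434 min, worse by 29.
Swapping Brightly↔Ridgeline (Brightly→Machine M4 172 min, Ridgeline→Machine M3 148 min) adds 139.
No other one-to-one assignment undercuts 405 min.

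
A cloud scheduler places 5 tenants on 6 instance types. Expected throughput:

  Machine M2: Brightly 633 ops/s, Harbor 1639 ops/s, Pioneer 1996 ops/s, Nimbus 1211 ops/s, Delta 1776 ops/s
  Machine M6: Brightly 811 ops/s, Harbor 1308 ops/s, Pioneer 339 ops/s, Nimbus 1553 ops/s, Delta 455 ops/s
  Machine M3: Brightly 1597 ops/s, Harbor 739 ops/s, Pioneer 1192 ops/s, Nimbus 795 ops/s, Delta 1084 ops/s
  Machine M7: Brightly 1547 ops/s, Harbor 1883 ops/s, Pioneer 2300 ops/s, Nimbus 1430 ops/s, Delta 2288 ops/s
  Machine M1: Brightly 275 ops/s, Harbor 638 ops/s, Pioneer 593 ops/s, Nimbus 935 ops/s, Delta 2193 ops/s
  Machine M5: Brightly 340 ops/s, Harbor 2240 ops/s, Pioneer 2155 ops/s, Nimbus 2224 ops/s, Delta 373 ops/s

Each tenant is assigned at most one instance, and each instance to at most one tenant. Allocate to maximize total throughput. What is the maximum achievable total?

Optimal: Brightly→Machine M3 (1597 ops/s), Harbor→Machine M2 (1639 ops/s), Pioneer→Machine M7 (2300 ops/s), Nimbus→Machine M5 (2224 ops/s), Delta→Machine M1 (2193 ops/s) — total 1597+1639+2300+2224+2193 = 9953 ops/s.
No other one-to-one assignment exceeds 9953 ops/s.

Max total: 9953 ops/s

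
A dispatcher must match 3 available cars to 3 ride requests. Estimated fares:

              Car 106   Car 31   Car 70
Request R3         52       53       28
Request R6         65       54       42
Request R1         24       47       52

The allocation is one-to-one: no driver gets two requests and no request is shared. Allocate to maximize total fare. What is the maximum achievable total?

Optimal: Car 106→Request R6 ($65), Car 31→Request R3 ($53), Car 70→Request R1 ($52) — total 65+53+52 = $170.
Next-best assignment: Car 106→Request R3, Car 31→Request R6, Car 70→Request R1 = $158.

Max total: $170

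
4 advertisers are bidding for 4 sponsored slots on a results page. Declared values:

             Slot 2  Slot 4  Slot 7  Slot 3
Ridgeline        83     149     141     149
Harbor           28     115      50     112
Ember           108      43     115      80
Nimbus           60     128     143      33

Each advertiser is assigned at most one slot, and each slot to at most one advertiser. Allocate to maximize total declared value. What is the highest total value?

Maximum total: $515

Optimal: Ridgeline→Slot 3 ($149), Harbor→Slot 4 ($115), Ember→Slot 2 ($108), Nimbus→Slot 7 ($143) — total 149+115+108+143 = $515.
Column-greedy (each slot in turn goes to its best remaining advertiser) gives $512, worse by 3.
Next-best assignment: Ridgeline→Slot 4, Harbor→Slot 3, Ember→Slot 2, Nimbus→Slot 7 = $512.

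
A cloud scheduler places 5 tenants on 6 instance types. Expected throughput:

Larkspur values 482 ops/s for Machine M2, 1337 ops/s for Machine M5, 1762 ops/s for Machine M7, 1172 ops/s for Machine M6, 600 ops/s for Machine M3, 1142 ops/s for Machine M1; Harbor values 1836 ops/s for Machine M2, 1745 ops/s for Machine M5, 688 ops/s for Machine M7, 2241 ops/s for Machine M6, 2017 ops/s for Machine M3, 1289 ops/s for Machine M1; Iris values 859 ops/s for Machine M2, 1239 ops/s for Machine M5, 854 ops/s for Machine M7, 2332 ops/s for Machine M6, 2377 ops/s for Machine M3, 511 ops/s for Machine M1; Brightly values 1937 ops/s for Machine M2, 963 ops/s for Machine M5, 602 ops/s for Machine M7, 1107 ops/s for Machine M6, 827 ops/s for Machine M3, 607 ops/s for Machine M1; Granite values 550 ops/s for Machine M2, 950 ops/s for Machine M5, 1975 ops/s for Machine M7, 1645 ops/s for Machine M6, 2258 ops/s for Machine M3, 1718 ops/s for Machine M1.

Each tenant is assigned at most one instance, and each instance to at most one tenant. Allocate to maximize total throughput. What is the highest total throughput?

This is a one-to-one assignment (maximum-weight bipartite matching).
Optimal: Larkspur→Machine M7 (1762 ops/s), Harbor→Machine M6 (2241 ops/s), Iris→Machine M3 (2377 ops/s), Brightly→Machine M2 (1937 ops/s), Granite→Machine M1 (1718 ops/s) — total 1762+2241+2377+1937+1718 = 10035 ops/s.
Next-best assignment: Larkspur→Machine M7, Harbor→Machine M5, Iris→Machine M6, Brightly→Machine M2, Granite→Machine M3 = 10034 ops/s.
Checked against all permutations: 10035 ops/s is optimal.

Maximum total: 10035 ops/s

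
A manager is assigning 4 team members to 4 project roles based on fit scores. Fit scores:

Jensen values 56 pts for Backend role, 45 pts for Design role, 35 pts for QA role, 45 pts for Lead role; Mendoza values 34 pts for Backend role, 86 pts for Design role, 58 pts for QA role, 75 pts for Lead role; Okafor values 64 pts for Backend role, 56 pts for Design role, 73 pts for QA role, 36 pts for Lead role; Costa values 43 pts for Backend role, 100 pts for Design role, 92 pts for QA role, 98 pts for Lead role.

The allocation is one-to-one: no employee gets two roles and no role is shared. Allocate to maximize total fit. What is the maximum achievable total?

Max total: 313 pts

Optimal: Jensen→Backend role (56 pts), Mendoza→Design role (86 pts), Okafor→QA role (73 pts), Costa→Lead role (98 pts) — total 56+86+73+98 = 313 pts.
Column-greedy (each role in turn goes to its best remaining employee) gives 267 pts, worse by 46.
Next-best assignment: Jensen→Backend role, Mendoza→Lead role, Okafor→QA role, Costa→Design role = 304 pts.
No other one-to-one assignment exceeds 313 pts.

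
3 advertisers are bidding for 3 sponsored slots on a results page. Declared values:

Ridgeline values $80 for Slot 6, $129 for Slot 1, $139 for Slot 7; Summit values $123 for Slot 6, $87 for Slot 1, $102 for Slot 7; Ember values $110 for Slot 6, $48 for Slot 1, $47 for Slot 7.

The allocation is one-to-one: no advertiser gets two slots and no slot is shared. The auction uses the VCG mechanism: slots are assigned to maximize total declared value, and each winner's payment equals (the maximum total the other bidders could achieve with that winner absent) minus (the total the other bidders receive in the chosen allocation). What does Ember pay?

Efficient allocation: Ridgeline→Slot 1 ($129), Summit→Slot 7 ($102), Ember→Slot 6 ($110); total welfare W = $341.
Ember receives Slot 6 at value $110, so the others get W − 110 = $231.
Without Ember: best allocation of the remaining 2 bidders over all 3 slots is Ridgeline→Slot 7 ($139), Summit→Slot 6 ($123), total $262.
VCG payment = (others' best without Ember) − (others' welfare with Ember) = 262 − 231 = $31.

Ember pays $31.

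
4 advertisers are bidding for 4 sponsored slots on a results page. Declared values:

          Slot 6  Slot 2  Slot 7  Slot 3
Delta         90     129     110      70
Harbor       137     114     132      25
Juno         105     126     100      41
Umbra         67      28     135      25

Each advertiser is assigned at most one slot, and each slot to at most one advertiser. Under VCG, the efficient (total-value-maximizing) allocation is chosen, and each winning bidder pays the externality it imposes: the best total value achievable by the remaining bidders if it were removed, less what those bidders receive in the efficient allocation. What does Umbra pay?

Umbra pays $40.

Efficient allocation: Delta→Slot 3 ($70), Harbor→Slot 6 ($137), Juno→Slot 2 ($126), Umbra→Slot 7 ($135); total welfare W = $468.
Umbra receives Slot 7 at value $135, so the others get W − 135 = $333.
Without Umbra: best allocation of the remaining 3 bidders over all 4 slots is Delta→Slot 7 ($110), Harbor→Slot 6 ($137), Juno→Slot 2 ($126), total $373.
VCG payment = (others' best without Umbra) − (others' welfare with Umbra) = 373 − 333 = $40.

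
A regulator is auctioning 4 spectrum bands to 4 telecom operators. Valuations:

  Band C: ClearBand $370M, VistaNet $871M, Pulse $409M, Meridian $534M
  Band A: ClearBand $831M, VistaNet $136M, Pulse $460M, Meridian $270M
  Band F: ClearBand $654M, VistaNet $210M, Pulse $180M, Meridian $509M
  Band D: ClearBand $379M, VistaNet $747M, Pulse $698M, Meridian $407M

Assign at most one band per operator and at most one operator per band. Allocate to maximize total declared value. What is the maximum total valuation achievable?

Optimal: ClearBand→Band A ($831M), VistaNet→Band C ($871M), Pulse→Band D ($698M), Meridian→Band F ($509M) — total 831+871+698+509 = $2909M.
Next-best assignment: ClearBand→Band A, VistaNet→Band D, Pulse→Band C, Meridian→Band F = $2496M.
Swapping Pulse↔ClearBand (Pulse→Band A $460M, ClearBand→Band D $379M) loses 690.

Max total: $2909M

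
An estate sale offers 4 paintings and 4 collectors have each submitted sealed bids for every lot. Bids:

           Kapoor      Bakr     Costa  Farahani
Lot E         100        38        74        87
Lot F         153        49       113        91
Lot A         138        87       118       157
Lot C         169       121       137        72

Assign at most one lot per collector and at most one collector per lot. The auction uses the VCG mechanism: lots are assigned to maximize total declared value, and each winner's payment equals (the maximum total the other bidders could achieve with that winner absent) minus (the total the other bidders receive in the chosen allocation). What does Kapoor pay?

Efficient allocation: Kapoor→Lot F ($153), Bakr→Lot C ($121), Costa→Lot E ($74), Farahani→Lot A ($157); total welfare W = $505.
Kapoor receives Lot F at value $153, so the others get W − 153 = $352.
Without Kapoor: best allocation of the remaining 3 bidders over all 4 lots is Bakr→Lot C ($121), Costa→Lot F ($113), Farahani→Lot A ($157), total $391.
VCG payment = (others' best without Kapoor) − (others' welfare with Kapoor) = 391 − 352 = $39.

Kapoor pays $39.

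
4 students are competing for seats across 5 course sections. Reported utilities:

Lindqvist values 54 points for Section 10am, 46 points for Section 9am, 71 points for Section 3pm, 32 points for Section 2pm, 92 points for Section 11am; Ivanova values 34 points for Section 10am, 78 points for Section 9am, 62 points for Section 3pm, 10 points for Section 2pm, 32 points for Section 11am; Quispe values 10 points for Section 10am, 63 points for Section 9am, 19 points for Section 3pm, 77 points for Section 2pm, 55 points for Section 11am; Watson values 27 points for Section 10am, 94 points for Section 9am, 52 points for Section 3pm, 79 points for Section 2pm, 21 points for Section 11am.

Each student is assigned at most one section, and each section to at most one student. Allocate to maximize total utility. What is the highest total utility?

Treat this as an assignment problem: match each student to one section.
Optimal: Lindqvist→Section 11am (92 points), Ivanova→Section 3pm (62 points), Quispe→Section 2pm (77 points), Watson→Section 9am (94 points) — total 92+62+77+94 = 325 points.
Row-greedy (each student in turn takes its best remaining section) gives 299 points, worse by 26.
Next-best assignment: Lindqvist→Section 11am, Ivanova→Section 9am, Quispe→Section 2pm, Watson→Section 3pm = 299 points.
Swapping Quispe↔Lindqvist (Quispe→Section 11am 55 points, Lindqvist→Section 2pm 32 points) loses 82.
Checked against all permutations: 325 points is optimal.

Maximum total: 325 points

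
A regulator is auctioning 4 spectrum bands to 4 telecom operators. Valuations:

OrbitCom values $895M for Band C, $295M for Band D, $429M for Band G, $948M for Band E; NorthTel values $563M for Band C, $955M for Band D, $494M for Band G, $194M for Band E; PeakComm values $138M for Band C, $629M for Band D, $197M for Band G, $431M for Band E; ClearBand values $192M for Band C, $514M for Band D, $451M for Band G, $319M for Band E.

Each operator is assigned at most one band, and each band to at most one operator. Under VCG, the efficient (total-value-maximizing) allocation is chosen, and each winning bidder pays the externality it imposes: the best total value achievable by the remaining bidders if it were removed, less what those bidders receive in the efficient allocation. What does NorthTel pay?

NorthTel pays $251M.

Efficient allocation: OrbitCom→Band C ($895M), NorthTel→Band D ($955M), PeakComm→Band E ($431M), ClearBand→Band G ($451M); total welfare W = $2732M.
NorthTel receives Band D at value $955M, so the others get W − 955 = $1777M.
Without NorthTel: best allocation of the remaining 3 bidders over all 4 bands is OrbitCom→Band E ($948M), PeakComm→Band D ($629M), ClearBand→Band G ($451M), total $2028M.
VCG payment = (others' best without NorthTel) − (others' welfare with NorthTel) = 2028 − 1777 = $251M.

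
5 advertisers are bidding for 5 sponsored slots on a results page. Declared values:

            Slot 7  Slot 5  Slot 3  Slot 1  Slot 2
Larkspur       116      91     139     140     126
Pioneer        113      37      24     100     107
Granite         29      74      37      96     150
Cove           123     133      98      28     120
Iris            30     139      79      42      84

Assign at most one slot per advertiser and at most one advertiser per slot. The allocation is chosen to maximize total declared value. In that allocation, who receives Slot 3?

Optimal: Larkspur→Slot 3 ($139), Pioneer→Slot 1 ($100), Granite→Slot 2 ($150), Cove→Slot 7 ($123), Iris→Slot 5 ($139) — total 139+100+150+123+139 = $651.
Max-entry greedy (repeatedly take the single best remaining cell) gives $576, worse by 75.
Larkspur's own top slot is Slot 1 ($140), but forcing Larkspur→Slot 1 and reassigning the rest optimally gives only $640 — worse by 11.

Larkspur receives Slot 3.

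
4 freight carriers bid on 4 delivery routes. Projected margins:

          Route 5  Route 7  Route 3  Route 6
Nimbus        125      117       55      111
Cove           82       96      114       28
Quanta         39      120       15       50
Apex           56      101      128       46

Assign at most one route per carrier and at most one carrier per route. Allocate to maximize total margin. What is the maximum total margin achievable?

Maximum total: $441k

This is a one-to-one assignment (maximum-weight bipartite matching).
Optimal: Nimbus→Route 6 ($111k), Cove→Route 5 ($82k), Quanta→Route 7 ($120k), Apex→Route 3 ($128k) — total 111+82+120+128 = $441k.
Column-greedy (each route in turn goes to its best remaining carrier) gives $401k, worse by 40.
Next-best assignment: Nimbus→Route 5, Cove→Route 3, Quanta→Route 7, Apex→Route 6 = $405k.
Swapping Apex↔Quanta (Apex→Route 7 $101k, Quanta→Route 3 $15k) loses 132.
No other one-to-one assignment exceeds $441k.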